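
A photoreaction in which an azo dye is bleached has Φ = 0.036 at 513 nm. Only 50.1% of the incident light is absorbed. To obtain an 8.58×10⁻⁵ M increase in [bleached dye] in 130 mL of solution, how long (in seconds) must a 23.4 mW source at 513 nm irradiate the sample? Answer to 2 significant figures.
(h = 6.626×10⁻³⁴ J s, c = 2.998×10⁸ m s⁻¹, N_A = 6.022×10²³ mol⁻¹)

Product: (8.58×10⁻⁵ M)(0.13 L) = 1.115×10⁻⁵ mol.
Photons that must be absorbed: 1.115×10⁻⁵ / 0.036 = 3.097×10⁻⁴ mol.
Incident photons needed: 3.097×10⁻⁴ / 0.501 = 6.182×10⁻⁴ mol.
Photon energy: hc/λ = 3.872×10⁻¹⁹ J; per mole, 2.332×10⁵ J mol⁻¹.
Energy required: 6.182×10⁻⁴ × 2.332×10⁵ = 144.2 J.
Time: 144.2 J / 0.0234 W = 6200 s.

t ≈ 6200 s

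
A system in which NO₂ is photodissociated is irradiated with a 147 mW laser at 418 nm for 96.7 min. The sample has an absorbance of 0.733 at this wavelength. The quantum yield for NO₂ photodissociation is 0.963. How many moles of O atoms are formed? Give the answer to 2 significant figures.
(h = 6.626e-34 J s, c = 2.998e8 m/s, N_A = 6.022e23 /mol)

Photon energy at 418 nm: hc/λ = (6.626e-34)(2.998e8)/(418e-9) = 4.752e-19 J.
Energy delivered: (147 mW)(5802 s) = 852.9 J.
Photons incident: 852.9 / 4.752e-19 = 1.795e21, i.e. 1.795e21/6.022e23 = 0.002981 mol.
Fraction absorbed: 1 − 10^(−0.733) = 0.8151.
Photons absorbed: 0.8151 × 0.002981 = 0.002430 mol.
Product: Φ × n_abs = 0.963 × 0.002430 = 0.002340 mol.

0.0023 mol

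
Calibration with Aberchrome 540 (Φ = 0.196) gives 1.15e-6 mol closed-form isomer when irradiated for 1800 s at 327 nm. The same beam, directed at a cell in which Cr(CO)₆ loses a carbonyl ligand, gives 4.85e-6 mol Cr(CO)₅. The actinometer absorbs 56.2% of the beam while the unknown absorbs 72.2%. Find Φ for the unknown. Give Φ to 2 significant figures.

Photons absorbed by the actinometer: 1.15e-6 / 0.196 = 5.867e-6 mol.
Incident flux: 5.867e-6 / 0.562 = 1.044e-5 einstein.
Absorbed by unknown: 0.722 × 1.044e-5 = 7.538e-6 mol.
Φ(unknown) = 4.85e-6 / 7.538e-6 = 0.64.

Φ = 0.64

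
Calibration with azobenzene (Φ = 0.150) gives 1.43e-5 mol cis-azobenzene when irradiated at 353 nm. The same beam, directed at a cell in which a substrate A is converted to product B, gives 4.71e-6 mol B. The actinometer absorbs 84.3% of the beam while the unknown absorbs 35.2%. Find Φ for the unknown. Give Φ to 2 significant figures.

Φ = 0.12

Photons absorbed by the actinometer: 1.43e-5 / 0.150 = 9.533e-5 mol.
Incident flux: 9.533e-5 / 0.843 = 1.131e-4 einstein.
Absorbed by unknown: 0.352 × 1.131e-4 = 3.981e-5 mol.
Φ(unknown) = 4.71e-6 / 3.981e-5 = 0.12.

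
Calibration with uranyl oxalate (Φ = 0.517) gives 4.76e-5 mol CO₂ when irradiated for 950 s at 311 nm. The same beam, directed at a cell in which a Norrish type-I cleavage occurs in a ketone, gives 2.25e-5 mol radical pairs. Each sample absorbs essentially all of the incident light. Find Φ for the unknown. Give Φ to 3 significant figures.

Φ = 0.244

Photons absorbed by the actinometer: 4.76e-5 / 0.517 = 9.207e-5 mol.
Φ(unknown) = 2.25e-5 / 9.207e-5 = 0.244.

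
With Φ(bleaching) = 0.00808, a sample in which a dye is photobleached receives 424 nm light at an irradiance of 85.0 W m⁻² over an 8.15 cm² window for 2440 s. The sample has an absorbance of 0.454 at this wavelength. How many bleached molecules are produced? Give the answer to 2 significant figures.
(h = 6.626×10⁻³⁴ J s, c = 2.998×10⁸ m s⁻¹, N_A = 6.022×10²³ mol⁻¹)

Photon energy at 424 nm: hc/λ = (6.626×10⁻³⁴)(2.998×10⁸)/(424×10⁻⁹) = 4.685×10⁻¹⁹ J.
Energy delivered: (85.0 W m⁻²)(8.15×10⁻⁴ m²)(2440 s) = 169.0 J.
Photons incident: 169.0 / 4.685×10⁻¹⁹ = 3.607×10²⁰, i.e. 3.607×10²⁰/6.022×10²³ = 5.990×10⁻⁴ mol.
Fraction absorbed: 1 − 10^(−0.454) = 0.6484.
Photons absorbed: 0.6484 × 5.990×10⁻⁴ = 3.884×10⁻⁴ mol.
Product: Φ × n_abs = 0.00808 × 3.884×10⁻⁴ = 3.138×10⁻⁶ mol.
As a count: 3.138×10⁻⁶ × 6.022×10²³ = 1.9×10¹⁸.

1.9×10¹⁸ bleached molecules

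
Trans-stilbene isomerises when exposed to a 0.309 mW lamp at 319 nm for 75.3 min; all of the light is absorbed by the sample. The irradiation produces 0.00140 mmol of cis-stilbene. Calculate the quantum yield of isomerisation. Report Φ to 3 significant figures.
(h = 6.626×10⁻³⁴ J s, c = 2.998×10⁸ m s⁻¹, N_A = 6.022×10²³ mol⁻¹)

Φ = 0.376

Product: 0.00140 mmol = 1.40×10⁻⁶ mol.
Photon energy at 319 nm: hc/λ = (6.626×10⁻³⁴)(2.998×10⁸)/(319×10⁻⁹) = 6.227×10⁻¹⁹ J.
Energy delivered: (0.309 mW)(4518 s) = 1.396 J.
Photons incident: 1.396 / 6.227×10⁻¹⁹ = 2.242×10¹⁸, i.e. 2.242×10¹⁸/6.022×10²³ = 3.723×10⁻⁶ mol.
Φ = 1.40×10⁻⁶ mol / 3.723×10⁻⁶ mol photons = 0.376.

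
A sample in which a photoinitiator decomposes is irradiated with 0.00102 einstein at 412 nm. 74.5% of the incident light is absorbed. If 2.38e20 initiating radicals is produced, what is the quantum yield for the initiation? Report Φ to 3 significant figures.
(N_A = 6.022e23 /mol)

Product: 2.38e20 / 6.022e23 = 3.952e-4 mol.
Photons absorbed: 0.745 × 0.00102 = 7.599e-4 mol.
Φ = 3.952e-4 mol / 7.599e-4 mol photons = 0.520.

Φ = 0.520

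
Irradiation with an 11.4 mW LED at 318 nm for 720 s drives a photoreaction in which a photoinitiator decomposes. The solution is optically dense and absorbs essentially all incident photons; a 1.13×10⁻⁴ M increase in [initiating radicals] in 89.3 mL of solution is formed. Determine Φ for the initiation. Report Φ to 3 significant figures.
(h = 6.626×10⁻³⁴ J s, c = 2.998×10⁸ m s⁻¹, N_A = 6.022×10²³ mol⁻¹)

Φ = 0.462

Product: (1.13×10⁻⁴ M)(0.0893 L) = 1.009×10⁻⁵ mol.
Photon energy at 318 nm: hc/λ = (6.626×10⁻³⁴)(2.998×10⁸)/(318×10⁻⁹) = 6.247×10⁻¹⁹ J.
Energy delivered: (11.4 mW)(720 s) = 8.208 J.
Photons incident: 8.208 / 6.247×10⁻¹⁹ = 1.314×10¹⁹, i.e. 1.314×10¹⁹/6.022×10²³ = 2.182×10⁻⁵ mol.
Φ = 1.009×10⁻⁵ mol / 2.182×10⁻⁵ mol photons = 0.462.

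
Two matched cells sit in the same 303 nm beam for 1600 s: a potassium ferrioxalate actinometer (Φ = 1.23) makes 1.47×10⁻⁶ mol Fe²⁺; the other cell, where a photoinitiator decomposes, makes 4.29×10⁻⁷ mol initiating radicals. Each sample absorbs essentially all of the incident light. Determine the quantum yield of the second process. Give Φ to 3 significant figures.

Photons absorbed by the actinometer: 1.47×10⁻⁶ / 1.23 = 1.195×10⁻⁶ mol.
Φ(unknown) = 4.29×10⁻⁷ / 1.195×10⁻⁶ = 0.359.

Φ = 0.359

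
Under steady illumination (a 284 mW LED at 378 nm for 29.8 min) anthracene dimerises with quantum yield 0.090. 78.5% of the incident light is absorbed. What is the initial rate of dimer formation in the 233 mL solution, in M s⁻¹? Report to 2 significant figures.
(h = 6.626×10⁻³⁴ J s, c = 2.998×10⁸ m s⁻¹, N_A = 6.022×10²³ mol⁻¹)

Photon energy at 378 nm: hc/λ = (6.626×10⁻³⁴)(2.998×10⁸)/(378×10⁻⁹) = 5.255×10⁻¹⁹ J.
Energy delivered: (284 mW)(1788 s) = 507.8 J.
Photons incident: 507.8 / 5.255×10⁻¹⁹ = 9.663×10²⁰, i.e. 9.663×10²⁰/6.022×10²³ = 0.001605 mol.
Photons absorbed: 0.785 × 0.001605 = 0.001260 mol.
Product formed: 0.090 × 0.001260 = 1.134×10⁻⁴ mol.
Rate: 1.134×10⁻⁴ mol / (1788 s × 0.233 L) = 2.7×10⁻⁷ M s⁻¹.

2.7×10⁻⁷ M s⁻¹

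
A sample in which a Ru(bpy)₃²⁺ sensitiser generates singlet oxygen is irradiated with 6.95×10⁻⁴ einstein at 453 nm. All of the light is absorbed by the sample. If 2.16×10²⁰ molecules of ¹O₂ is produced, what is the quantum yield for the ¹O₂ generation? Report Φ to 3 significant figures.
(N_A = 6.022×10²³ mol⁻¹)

Product: 2.16×10²⁰ / 6.022×10²³ = 3.587×10⁻⁴ mol.
Φ = 3.587×10⁻⁴ mol / 6.95×10⁻⁴ mol photons = 0.516.

Φ = 0.516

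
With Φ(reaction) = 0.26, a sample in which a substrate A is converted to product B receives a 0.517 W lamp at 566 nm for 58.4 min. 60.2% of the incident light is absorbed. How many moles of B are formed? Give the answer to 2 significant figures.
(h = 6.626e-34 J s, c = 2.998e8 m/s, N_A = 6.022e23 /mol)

0.0013 mol

Photon energy at 566 nm: hc/λ = (6.626e-34)(2.998e8)/(566e-9) = 3.510e-19 J.
Energy delivered: (0.517 W)(3504 s) = 1812 J.
Photons incident: 1812 / 3.510e-19 = 5.162e21, i.e. 5.162e21/6.022e23 = 0.008572 mol.
Photons absorbed: 0.602 × 0.008572 = 0.005160 mol.
Product: Φ × n_abs = 0.26 × 0.005160 = 0.001342 mol.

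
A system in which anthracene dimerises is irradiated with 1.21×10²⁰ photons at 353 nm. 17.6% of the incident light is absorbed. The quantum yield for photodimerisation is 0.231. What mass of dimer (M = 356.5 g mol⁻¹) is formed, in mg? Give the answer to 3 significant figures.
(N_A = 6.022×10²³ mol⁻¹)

2.91 mg

Moles of photons: 1.21×10²⁰ / 6.022×10²³ = 2.009×10⁻⁴ mol.
Photons absorbed: 0.176 × 2.009×10⁻⁴ = 3.536×10⁻⁵ mol.
Product: Φ × n_abs = 0.231 × 3.536×10⁻⁵ = 8.168×10⁻⁶ mol.
Mass: 8.168×10⁻⁶ × 356.5 = 0.002912 g = 2.91 mg.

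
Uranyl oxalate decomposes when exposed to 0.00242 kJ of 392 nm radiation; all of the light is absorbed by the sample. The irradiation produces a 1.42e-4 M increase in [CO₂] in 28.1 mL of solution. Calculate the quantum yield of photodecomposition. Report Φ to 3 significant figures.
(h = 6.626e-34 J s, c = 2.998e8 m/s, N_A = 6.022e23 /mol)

Φ = 0.503

Product: (1.42e-4 M)(0.0281 L) = 3.990e-6 mol.
Photon energy at 392 nm: hc/λ = (6.626e-34)(2.998e8)/(392e-9) = 5.068e-19 J.
Incident energy: 0.00242 kJ = 2.42 J.
Photons incident: 2.42 / 5.068e-19 = 4.775e18, i.e. 4.775e18/6.022e23 = 7.929e-6 mol.
Φ = 3.990e-6 mol / 7.929e-6 mol photons = 0.503.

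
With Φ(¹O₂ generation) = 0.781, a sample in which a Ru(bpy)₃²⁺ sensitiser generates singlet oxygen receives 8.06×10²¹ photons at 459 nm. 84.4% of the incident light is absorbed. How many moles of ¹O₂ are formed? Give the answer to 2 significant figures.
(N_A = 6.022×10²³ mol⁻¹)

Moles of photons: 8.06×10²¹ / 6.022×10²³ = 0.01338 mol.
Photons absorbed: 0.844 × 0.01338 = 0.01129 mol.
Product: Φ × n_abs = 0.781 × 0.01129 = 0.008817 mol.

0.0088 mol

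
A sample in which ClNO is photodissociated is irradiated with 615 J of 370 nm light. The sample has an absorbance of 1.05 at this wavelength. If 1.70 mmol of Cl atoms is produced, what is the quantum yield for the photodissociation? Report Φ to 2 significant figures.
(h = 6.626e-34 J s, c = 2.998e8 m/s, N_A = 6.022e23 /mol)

Product: 1.70 mmol = 0.00170 mol.
Photon energy at 370 nm: hc/λ = (6.626e-34)(2.998e8)/(370e-9) = 5.369e-19 J.
Photons incident: 615 / 5.369e-19 = 1.145e21, i.e. 1.145e21/6.022e23 = 0.001901 mol.
Fraction absorbed: 1 − 10^(−1.05) = 0.9109.
Photons absorbed: 0.9109 × 0.001901 = 0.001732 mol.
Φ = 0.00170 mol / 0.001732 mol photons = 0.98.

Φ = 0.98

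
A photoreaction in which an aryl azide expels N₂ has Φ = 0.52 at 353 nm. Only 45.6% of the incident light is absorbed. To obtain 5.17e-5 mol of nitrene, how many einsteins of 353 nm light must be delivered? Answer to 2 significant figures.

2.2e-4 einstein

Photons that must be absorbed: 5.17e-5 / 0.52 = 9.942e-5 mol.
Incident photons needed: 9.942e-5 / 0.456 = 2.180e-4 mol.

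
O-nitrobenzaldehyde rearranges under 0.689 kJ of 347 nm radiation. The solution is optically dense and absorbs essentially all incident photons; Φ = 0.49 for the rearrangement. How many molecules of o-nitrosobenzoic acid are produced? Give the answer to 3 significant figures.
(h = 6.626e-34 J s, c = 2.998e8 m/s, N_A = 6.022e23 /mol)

5.90e20 molecules

Photon energy at 347 nm: hc/λ = (6.626e-34)(2.998e8)/(347e-9) = 5.725e-19 J.
Incident energy: 0.689 kJ = 689 J.
Photons incident: 689 / 5.725e-19 = 1.203e21, i.e. 1.203e21/6.022e23 = 0.001998 mol.
Product: Φ × n_abs = 0.49 × 0.001998 = 9.790e-4 mol.
As a count: 9.790e-4 × 6.022e23 = 5.90e20.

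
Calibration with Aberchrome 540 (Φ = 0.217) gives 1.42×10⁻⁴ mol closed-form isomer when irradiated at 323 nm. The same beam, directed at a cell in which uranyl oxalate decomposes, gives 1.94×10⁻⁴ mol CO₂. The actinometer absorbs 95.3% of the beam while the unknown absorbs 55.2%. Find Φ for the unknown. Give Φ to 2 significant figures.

Photons absorbed by the actinometer: 1.42×10⁻⁴ / 0.217 = 6.544×10⁻⁴ mol.
Incident flux: 6.544×10⁻⁴ / 0.953 = 6.867×10⁻⁴ einstein.
Absorbed by unknown: 0.552 × 6.867×10⁻⁴ = 3.791×10⁻⁴ mol.
Φ(unknown) = 1.94×10⁻⁴ / 3.791×10⁻⁴ = 0.51.

Φ = 0.51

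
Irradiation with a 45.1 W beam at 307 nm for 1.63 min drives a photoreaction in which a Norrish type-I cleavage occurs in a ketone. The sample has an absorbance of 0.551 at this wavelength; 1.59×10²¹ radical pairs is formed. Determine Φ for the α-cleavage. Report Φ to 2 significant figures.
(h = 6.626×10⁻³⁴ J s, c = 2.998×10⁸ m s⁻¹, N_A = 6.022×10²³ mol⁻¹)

Product: 1.59×10²¹ / 6.022×10²³ = 0.002640 mol.
Photon energy at 307 nm: hc/λ = (6.626×10⁻³⁴)(2.998×10⁸)/(307×10⁻⁹) = 6.471×10⁻¹⁹ J.
Energy delivered: (45.1 W)(97.8 s) = 4411 J.
Photons incident: 4411 / 6.471×10⁻¹⁹ = 6.817×10²¹, i.e. 6.817×10²¹/6.022×10²³ = 0.01132 mol.
Fraction absorbed: 1 − 10^(−0.551) = 0.7188.
Photons absorbed: 0.7188 × 0.01132 = 0.008137 mol.
Φ = 0.002640 mol / 0.008137 mol photons = 0.32.

Φ = 0.32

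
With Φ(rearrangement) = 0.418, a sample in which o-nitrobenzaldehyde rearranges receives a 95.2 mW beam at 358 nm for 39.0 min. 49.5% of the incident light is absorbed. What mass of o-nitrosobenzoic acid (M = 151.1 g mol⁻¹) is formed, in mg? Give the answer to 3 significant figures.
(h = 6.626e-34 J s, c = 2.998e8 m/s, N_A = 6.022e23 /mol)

Photon energy at 358 nm: hc/λ = (6.626e-34)(2.998e8)/(358e-9) = 5.549e-19 J.
Energy delivered: (95.2 mW)(2340 s) = 222.8 J.
Photons incident: 222.8 / 5.549e-19 = 4.015e20, i.e. 4.015e20/6.022e23 = 6.667e-4 mol.
Photons absorbed: 0.495 × 6.667e-4 = 3.300e-4 mol.
Product: Φ × n_abs = 0.418 × 3.300e-4 = 1.379e-4 mol.
Mass: 1.379e-4 × 151.1 = 0.02084 g = 20.8 mg.

20.8 mg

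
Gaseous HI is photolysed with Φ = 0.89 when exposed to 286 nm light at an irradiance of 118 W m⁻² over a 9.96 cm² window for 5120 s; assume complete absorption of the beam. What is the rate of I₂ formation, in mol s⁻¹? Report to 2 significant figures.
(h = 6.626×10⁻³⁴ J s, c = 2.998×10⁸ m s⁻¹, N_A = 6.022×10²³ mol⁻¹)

2.5×10⁻⁷ mol s⁻¹

Photon energy at 286 nm: hc/λ = (6.626×10⁻³⁴)(2.998×10⁸)/(286×10⁻⁹) = 6.946×10⁻¹⁹ J.
Energy delivered: (118 W m⁻²)(9.96×10⁻⁴ m²)(5120 s) = 601.7 J.
Photons incident: 601.7 / 6.946×10⁻¹⁹ = 8.663×10²⁰, i.e. 8.663×10²⁰/6.022×10²³ = 0.001439 mol.
Product formed: 0.89 × 0.001439 = 0.001281 mol.
Rate: 0.001281 / 5120 s = 2.5×10⁻⁷ mol s⁻¹.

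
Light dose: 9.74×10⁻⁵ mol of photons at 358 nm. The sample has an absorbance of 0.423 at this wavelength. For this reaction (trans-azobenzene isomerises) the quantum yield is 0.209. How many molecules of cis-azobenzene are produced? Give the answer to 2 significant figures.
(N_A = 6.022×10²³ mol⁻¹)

Fraction absorbed: 1 − 10^(−0.423) = 0.6224.
Photons absorbed: 0.6224 × 9.74×10⁻⁵ = 6.062×10⁻⁵ mol.
Product: Φ × n_abs = 0.209 × 6.062×10⁻⁵ = 1.267×10⁻⁵ mol.
As a count: 1.267×10⁻⁵ × 6.022×10²³ = 7.6×10¹⁸.

7.6×10¹⁸ molecules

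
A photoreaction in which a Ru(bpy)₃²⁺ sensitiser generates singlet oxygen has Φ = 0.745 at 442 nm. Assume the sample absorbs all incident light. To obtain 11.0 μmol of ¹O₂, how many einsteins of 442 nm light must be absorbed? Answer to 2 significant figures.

Product: 11.0 μmol = 1.10×10⁻⁵ mol.
Photons that must be absorbed: 1.10×10⁻⁵ / 0.745 = 1.477×10⁻⁵ mol.

1.5×10⁻⁵ einstein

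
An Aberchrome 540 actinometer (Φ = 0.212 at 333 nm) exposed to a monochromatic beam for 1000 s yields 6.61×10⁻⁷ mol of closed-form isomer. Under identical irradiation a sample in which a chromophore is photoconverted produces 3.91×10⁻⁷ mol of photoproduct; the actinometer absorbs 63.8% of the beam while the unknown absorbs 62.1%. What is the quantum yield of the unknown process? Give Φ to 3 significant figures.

Photons absorbed by the actinometer: 6.61×10⁻⁷ / 0.212 = 3.118×10⁻⁶ mol.
Incident flux: 3.118×10⁻⁶ / 0.638 = 4.887×10⁻⁶ einstein.
Absorbed by unknown: 0.621 × 4.887×10⁻⁶ = 3.035×10⁻⁶ mol.
Φ(unknown) = 3.91×10⁻⁷ / 3.035×10⁻⁶ = 0.129.

Φ = 0.129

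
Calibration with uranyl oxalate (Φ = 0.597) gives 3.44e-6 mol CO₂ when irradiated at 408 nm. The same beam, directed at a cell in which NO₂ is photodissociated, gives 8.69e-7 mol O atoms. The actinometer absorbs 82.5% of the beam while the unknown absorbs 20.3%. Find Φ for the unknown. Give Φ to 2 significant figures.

Photons absorbed by the actinometer: 3.44e-6 / 0.597 = 5.762e-6 mol.
Incident flux: 5.762e-6 / 0.825 = 6.984e-6 einstein.
Absorbed by unknown: 0.203 × 6.984e-6 = 1.418e-6 mol.
Φ(unknown) = 8.69e-7 / 1.418e-6 = 0.61.

Φ = 0.61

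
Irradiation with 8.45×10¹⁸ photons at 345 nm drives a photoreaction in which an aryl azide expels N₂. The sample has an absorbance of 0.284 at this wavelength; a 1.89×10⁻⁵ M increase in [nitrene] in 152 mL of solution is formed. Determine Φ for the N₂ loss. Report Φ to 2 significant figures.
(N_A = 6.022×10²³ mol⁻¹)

Φ = 0.43

Product: (1.89×10⁻⁵ M)(0.152 L) = 2.873×10⁻⁶ mol.
Moles of photons: 8.45×10¹⁸ / 6.022×10²³ = 1.403×10⁻⁵ mol.
Fraction absorbed: 1 − 10^(−0.284) = 0.4800.
Photons absorbed: 0.4800 × 1.403×10⁻⁵ = 6.734×10⁻⁶ mol.
Φ = 2.873×10⁻⁶ mol / 6.734×10⁻⁶ mol photons = 0.43.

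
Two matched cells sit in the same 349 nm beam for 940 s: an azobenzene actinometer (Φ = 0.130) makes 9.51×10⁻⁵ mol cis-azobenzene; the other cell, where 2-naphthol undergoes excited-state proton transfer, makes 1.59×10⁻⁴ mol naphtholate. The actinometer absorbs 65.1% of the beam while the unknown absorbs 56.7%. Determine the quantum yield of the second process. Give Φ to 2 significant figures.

Φ = 0.25

Photons absorbed by the actinometer: 9.51×10⁻⁵ / 0.130 = 7.315×10⁻⁴ mol.
Incident flux: 7.315×10⁻⁴ / 0.651 = 0.001124 einstein.
Absorbed by unknown: 0.567 × 0.001124 = 6.373×10⁻⁴ mol.
Φ(unknown) = 1.59×10⁻⁴ / 6.373×10⁻⁴ = 0.25.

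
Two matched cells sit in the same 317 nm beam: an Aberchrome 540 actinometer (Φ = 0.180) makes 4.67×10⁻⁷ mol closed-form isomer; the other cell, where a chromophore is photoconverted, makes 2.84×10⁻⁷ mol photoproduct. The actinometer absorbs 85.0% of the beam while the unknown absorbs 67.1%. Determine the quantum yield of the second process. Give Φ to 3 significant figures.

Φ = 0.139

Photons absorbed by the actinometer: 4.67×10⁻⁷ / 0.180 = 2.594×10⁻⁶ mol.
Incident flux: 2.594×10⁻⁶ / 0.850 = 3.052×10⁻⁶ einstein.
Absorbed by unknown: 0.671 × 3.052×10⁻⁶ = 2.048×10⁻⁶ mol.
Φ(unknown) = 2.84×10⁻⁷ / 2.048×10⁻⁶ = 0.139.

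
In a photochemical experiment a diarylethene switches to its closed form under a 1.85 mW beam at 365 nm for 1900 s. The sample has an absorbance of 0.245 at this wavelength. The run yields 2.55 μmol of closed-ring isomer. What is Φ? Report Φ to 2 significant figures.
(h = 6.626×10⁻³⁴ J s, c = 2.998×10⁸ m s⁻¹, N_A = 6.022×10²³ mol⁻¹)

Φ = 0.55

Product: 2.55 μmol = 2.55×10⁻⁶ mol.
Photon energy at 365 nm: hc/λ = (6.626×10⁻³⁴)(2.998×10⁸)/(365×10⁻⁹) = 5.442×10⁻¹⁹ J.
Energy delivered: (1.85 mW)(1900 s) = 3.515 J.
Photons incident: 3.515 / 5.442×10⁻¹⁹ = 6.459×10¹⁸, i.e. 6.459×10¹⁸/6.022×10²³ = 1.073×10⁻⁵ mol.
Fraction absorbed: 1 − 10^(−0.245) = 0.4311.
Photons absorbed: 0.4311 × 1.073×10⁻⁵ = 4.626×10⁻⁶ mol.
Φ = 2.55×10⁻⁶ mol / 4.626×10⁻⁶ mol photons = 0.55.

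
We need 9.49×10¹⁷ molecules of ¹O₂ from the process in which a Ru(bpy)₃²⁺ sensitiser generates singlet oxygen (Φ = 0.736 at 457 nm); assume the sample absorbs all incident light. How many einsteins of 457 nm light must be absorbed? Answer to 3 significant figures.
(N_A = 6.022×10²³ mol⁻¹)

Product: 9.49×10¹⁷ / 6.022×10²³ = 1.576×10⁻⁶ mol.
Photons that must be absorbed: 1.576×10⁻⁶ / 0.736 = 2.141×10⁻⁶ mol.

2.14×10⁻⁶ einstein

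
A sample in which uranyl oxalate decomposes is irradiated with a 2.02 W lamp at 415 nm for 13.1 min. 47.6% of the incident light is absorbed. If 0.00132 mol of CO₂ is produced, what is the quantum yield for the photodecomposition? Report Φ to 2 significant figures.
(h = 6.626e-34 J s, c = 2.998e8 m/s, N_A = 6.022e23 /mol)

Photon energy at 415 nm: hc/λ = (6.626e-34)(2.998e8)/(415e-9) = 4.787e-19 J.
Energy delivered: (2.02 W)(786 s) = 1588 J.
Photons incident: 1588 / 4.787e-19 = 3.317e21, i.e. 3.317e21/6.022e23 = 0.005508 mol.
Photons absorbed: 0.476 × 0.005508 = 0.002622 mol.
Φ = 0.00132 mol / 0.002622 mol photons = 0.50.

Φ = 0.50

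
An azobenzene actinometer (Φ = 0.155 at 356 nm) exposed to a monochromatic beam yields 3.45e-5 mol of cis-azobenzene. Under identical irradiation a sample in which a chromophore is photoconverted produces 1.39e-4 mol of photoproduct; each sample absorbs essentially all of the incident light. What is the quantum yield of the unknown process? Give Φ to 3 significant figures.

Photons absorbed by the actinometer: 3.45e-5 / 0.155 = 2.226e-4 mol.
Φ(unknown) = 1.39e-4 / 2.226e-4 = 0.624.

Φ = 0.624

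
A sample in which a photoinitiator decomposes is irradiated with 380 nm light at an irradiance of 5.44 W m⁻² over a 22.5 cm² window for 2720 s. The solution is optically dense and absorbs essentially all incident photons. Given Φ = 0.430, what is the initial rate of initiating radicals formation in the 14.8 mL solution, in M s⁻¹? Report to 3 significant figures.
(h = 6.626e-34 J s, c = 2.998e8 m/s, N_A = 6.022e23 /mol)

Photon energy at 380 nm: hc/λ = (6.626e-34)(2.998e8)/(380e-9) = 5.228e-19 J.
Energy delivered: (5.44 W m⁻²)(22.5e-4 m²)(2720 s) = 33.29 J.
Photons incident: 33.29 / 5.228e-19 = 6.368e19, i.e. 6.368e19/6.022e23 = 1.057e-4 mol.
Product formed: 0.430 × 1.057e-4 = 4.545e-5 mol.
Rate: 4.545e-5 mol / (2720 s × 0.0148 L) = 1.13e-6 M s⁻¹.

1.13e-6 M s⁻¹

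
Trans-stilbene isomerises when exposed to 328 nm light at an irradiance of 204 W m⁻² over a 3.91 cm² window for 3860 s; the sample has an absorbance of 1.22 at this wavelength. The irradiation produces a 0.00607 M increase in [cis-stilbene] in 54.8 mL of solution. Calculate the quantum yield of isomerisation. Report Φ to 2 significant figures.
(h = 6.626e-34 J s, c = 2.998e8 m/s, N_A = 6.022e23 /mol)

Product: (0.00607 M)(0.0548 L) = 3.326e-4 mol.
Photon energy at 328 nm: hc/λ = (6.626e-34)(2.998e8)/(328e-9) = 6.056e-19 J.
Energy delivered: (204 W m⁻²)(3.91e-4 m²)(3860 s) = 307.9 J.
Photons incident: 307.9 / 6.056e-19 = 5.084e20, i.e. 5.084e20/6.022e23 = 8.442e-4 mol.
Fraction absorbed: 1 − 10^(−1.22) = 0.9397.
Photons absorbed: 0.9397 × 8.442e-4 = 7.933e-4 mol.
Φ = 3.326e-4 mol / 7.933e-4 mol photons = 0.42.

Φ = 0.42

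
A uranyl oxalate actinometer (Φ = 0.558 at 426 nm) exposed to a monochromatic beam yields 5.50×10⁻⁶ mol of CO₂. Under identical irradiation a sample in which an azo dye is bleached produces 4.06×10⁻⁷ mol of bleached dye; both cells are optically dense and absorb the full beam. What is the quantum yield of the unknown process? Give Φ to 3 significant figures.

Φ = 0.0412

Photons absorbed by the actinometer: 5.50×10⁻⁶ / 0.558 = 9.857×10⁻⁶ mol.
Φ(unknown) = 4.06×10⁻⁷ / 9.857×10⁻⁶ = 0.0412.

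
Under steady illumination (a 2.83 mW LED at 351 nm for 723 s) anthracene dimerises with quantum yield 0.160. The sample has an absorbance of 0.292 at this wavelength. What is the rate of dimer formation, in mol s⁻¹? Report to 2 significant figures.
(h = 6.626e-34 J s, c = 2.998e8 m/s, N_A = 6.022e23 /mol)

6.5e-10 mol s⁻¹

Photon energy at 351 nm: hc/λ = (6.626e-34)(2.998e8)/(351e-9) = 5.659e-19 J.
Energy delivered: (2.83 mW)(723 s) = 2.046 J.
Photons incident: 2.046 / 5.659e-19 = 3.615e18, i.e. 3.615e18/6.022e23 = 6.003e-6 mol.
Fraction absorbed: 1 − 10^(−0.292) = 0.4895.
Photons absorbed: 0.4895 × 6.003e-6 = 2.938e-6 mol.
Product formed: 0.160 × 2.938e-6 = 4.701e-7 mol.
Rate: 4.701e-7 / 723 s = 6.5e-10 mol s⁻¹.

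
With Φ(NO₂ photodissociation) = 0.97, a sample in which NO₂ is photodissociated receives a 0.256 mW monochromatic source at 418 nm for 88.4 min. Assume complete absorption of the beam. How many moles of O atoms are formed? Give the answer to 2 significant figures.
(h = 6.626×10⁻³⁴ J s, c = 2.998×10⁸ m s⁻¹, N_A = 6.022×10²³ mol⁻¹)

Photon energy at 418 nm: hc/λ = (6.626×10⁻³⁴)(2.998×10⁸)/(418×10⁻⁹) = 4.752×10⁻¹⁹ J.
Energy delivered: (0.256 mW)(5304 s) = 1.358 J.
Photons incident: 1.358 / 4.752×10⁻¹⁹ = 2.858×10¹⁸, i.e. 2.858×10¹⁸/6.022×10²³ = 4.746×10⁻⁶ mol.
Product: Φ × n_abs = 0.97 × 4.746×10⁻⁶ = 4.604×10⁻⁶ mol.

4.6×10⁻⁶ mol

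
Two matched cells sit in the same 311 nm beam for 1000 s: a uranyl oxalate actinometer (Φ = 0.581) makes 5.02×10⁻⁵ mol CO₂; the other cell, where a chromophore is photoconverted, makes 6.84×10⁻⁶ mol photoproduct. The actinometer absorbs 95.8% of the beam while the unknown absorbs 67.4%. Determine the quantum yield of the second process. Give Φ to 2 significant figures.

Φ = 0.11

Photons absorbed by the actinometer: 5.02×10⁻⁵ / 0.581 = 8.640×10⁻⁵ mol.
Incident flux: 8.640×10⁻⁵ / 0.958 = 9.019×10⁻⁵ einstein.
Absorbed by unknown: 0.674 × 9.019×10⁻⁵ = 6.079×10⁻⁵ mol.
Φ(unknown) = 6.84×10⁻⁶ / 6.079×10⁻⁵ = 0.11.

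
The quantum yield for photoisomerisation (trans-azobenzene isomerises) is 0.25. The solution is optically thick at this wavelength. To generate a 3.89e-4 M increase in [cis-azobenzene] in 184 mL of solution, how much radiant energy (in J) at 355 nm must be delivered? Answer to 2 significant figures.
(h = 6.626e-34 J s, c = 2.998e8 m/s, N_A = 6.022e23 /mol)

Product: (3.89e-4 M)(0.184 L) = 7.158e-5 mol.
Photons that must be absorbed: 7.158e-5 / 0.25 = 2.863e-4 mol.
Photon energy: hc/λ = 5.596e-19 J; per mole, 3.370e5 J mol⁻¹.
Energy required: 2.863e-4 × 3.370e5 = 96 J.

96 J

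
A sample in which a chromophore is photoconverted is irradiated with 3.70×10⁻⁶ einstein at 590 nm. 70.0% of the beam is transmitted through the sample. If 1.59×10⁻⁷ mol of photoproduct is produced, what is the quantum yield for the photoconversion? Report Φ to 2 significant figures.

Φ = 0.14

Fraction absorbed: 1 − 70.0/100 = 0.3000.
Photons absorbed: 0.3000 × 3.70×10⁻⁶ = 1.110×10⁻⁶ mol.
Φ = 1.59×10⁻⁷ mol / 1.110×10⁻⁶ mol photons = 0.14.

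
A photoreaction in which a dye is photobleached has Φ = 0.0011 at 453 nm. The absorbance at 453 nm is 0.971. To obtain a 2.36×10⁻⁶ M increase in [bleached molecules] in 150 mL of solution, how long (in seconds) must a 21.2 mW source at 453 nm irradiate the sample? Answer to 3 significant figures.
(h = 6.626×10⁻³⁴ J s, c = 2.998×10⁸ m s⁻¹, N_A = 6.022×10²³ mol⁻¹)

t ≈ 4490 s

Product: (2.36×10⁻⁶ M)(0.15 L) = 3.540×10⁻⁷ mol.
Photons that must be absorbed: 3.540×10⁻⁷ / 0.0011 = 3.218×10⁻⁴ mol.
Fraction absorbed: 1 − 10^(−0.971) = 0.8931.
Incident photons needed: 3.218×10⁻⁴ / 0.8931 = 3.603×10⁻⁴ mol.
Photon energy: hc/λ = 4.385×10⁻¹⁹ J; per mole, 2.641×10⁵ J mol⁻¹.
Energy required: 3.603×10⁻⁴ × 2.641×10⁵ = 95.16 J.
Time: 95.16 J / 0.0212 W = 4490 s.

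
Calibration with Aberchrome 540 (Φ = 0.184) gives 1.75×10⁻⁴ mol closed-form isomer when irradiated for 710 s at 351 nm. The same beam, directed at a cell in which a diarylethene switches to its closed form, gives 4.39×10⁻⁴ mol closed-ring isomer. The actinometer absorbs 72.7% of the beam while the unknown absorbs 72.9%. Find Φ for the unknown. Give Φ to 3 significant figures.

Φ = 0.460

Photons absorbed by the actinometer: 1.75×10⁻⁴ / 0.184 = 9.511×10⁻⁴ mol.
Incident flux: 9.511×10⁻⁴ / 0.727 = 0.001308 einstein.
Absorbed by unknown: 0.729 × 0.001308 = 9.535×10⁻⁴ mol.
Φ(unknown) = 4.39×10⁻⁴ / 9.535×10⁻⁴ = 0.460.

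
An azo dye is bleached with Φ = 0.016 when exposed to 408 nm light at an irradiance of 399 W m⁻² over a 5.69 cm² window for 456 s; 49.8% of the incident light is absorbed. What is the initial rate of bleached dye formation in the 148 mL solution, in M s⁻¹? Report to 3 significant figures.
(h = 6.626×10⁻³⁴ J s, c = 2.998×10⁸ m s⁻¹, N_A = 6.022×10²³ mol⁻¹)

4.17×10⁻⁸ M s⁻¹

Photon energy at 408 nm: hc/λ = (6.626×10⁻³⁴)(2.998×10⁸)/(408×10⁻⁹) = 4.869×10⁻¹⁹ J.
Energy delivered: (399 W m⁻²)(5.69×10⁻⁴ m²)(456 s) = 103.5 J.
Photons incident: 103.5 / 4.869×10⁻¹⁹ = 2.126×10²⁰, i.e. 2.126×10²⁰/6.022×10²³ = 3.530×10⁻⁴ mol.
Photons absorbed: 0.498 × 3.530×10⁻⁴ = 1.758×10⁻⁴ mol.
Product formed: 0.016 × 1.758×10⁻⁴ = 2.813×10⁻⁶ mol.
Rate: 2.813×10⁻⁶ mol / (456 s × 0.148 L) = 4.17×10⁻⁸ M s⁻¹.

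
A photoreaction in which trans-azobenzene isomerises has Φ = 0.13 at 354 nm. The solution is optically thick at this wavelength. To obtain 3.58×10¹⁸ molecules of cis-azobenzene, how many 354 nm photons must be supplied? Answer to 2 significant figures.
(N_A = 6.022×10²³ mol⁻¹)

Product: 3.58×10¹⁸ / 6.022×10²³ = 5.945×10⁻⁶ mol.
Photons that must be absorbed: 5.945×10⁻⁶ / 0.13 = 4.573×10⁻⁵ mol.
Photon count: 4.573×10⁻⁵ × 6.022×10²³ = 2.8×10¹⁹.

2.8×10¹⁹ photons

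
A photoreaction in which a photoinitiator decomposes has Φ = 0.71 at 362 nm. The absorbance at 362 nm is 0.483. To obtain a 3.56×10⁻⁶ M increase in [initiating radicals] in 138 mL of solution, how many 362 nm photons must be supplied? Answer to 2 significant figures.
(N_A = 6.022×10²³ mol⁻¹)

6.2×10¹⁷ photons

Product: (3.56×10⁻⁶ M)(0.138 L) = 4.913×10⁻⁷ mol.
Photons that must be absorbed: 4.913×10⁻⁷ / 0.71 = 6.920×10⁻⁷ mol.
Fraction absorbed: 1 − 10^(−0.483) = 0.6711.
Incident photons needed: 6.920×10⁻⁷ / 0.6711 = 1.031×10⁻⁶ mol.
Photon count: 1.031×10⁻⁶ × 6.022×10²³ = 6.2×10¹⁷.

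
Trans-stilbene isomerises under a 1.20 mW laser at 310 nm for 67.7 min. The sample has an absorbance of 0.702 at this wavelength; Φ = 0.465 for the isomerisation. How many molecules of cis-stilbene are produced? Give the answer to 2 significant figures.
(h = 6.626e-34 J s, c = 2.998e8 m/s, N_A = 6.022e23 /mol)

2.8e18 molecules

Photon energy at 310 nm: hc/λ = (6.626e-34)(2.998e8)/(310e-9) = 6.408e-19 J.
Energy delivered: (1.20 mW)(4062 s) = 4.874 J.
Photons incident: 4.874 / 6.408e-19 = 7.606e18, i.e. 7.606e18/6.022e23 = 1.263e-5 mol.
Fraction absorbed: 1 − 10^(−0.702) = 0.8014.
Photons absorbed: 0.8014 × 1.263e-5 = 1.012e-5 mol.
Product: Φ × n_abs = 0.465 × 1.012e-5 = 4.706e-6 mol.
As a count: 4.706e-6 × 6.022e23 = 2.8e18.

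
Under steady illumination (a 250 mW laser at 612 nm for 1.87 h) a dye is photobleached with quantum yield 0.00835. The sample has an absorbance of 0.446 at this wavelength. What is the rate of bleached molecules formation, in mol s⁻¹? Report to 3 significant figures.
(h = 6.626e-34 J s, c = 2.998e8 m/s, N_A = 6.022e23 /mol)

6.86e-9 mol s⁻¹

Photon energy at 612 nm: hc/λ = (6.626e-34)(2.998e8)/(612e-9) = 3.246e-19 J.
Energy delivered: (250 mW)(6732 s) = 1683 J.
Photons incident: 1683 / 3.246e-19 = 5.185e21, i.e. 5.185e21/6.022e23 = 0.008610 mol.
Fraction absorbed: 1 − 10^(−0.446) = 0.6419.
Photons absorbed: 0.6419 × 0.008610 = 0.005527 mol.
Product formed: 0.00835 × 0.005527 = 4.615e-5 mol.
Rate: 4.615e-5 / 6732 s = 6.86e-9 mol s⁻¹.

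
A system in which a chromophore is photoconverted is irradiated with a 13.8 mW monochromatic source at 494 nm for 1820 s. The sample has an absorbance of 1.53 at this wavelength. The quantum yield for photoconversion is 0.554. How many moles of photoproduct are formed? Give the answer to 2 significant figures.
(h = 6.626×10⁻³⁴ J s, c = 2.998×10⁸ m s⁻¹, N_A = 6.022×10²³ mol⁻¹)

5.6×10⁻⁵ mol

Photon energy at 494 nm: hc/λ = (6.626×10⁻³⁴)(2.998×10⁸)/(494×10⁻⁹) = 4.021×10⁻¹⁹ J.
Energy delivered: (13.8 mW)(1820 s) = 25.12 J.
Photons incident: 25.12 / 4.021×10⁻¹⁹ = 6.247×10¹⁹, i.e. 6.247×10¹⁹/6.022×10²³ = 1.037×10⁻⁴ mol.
Fraction absorbed: 1 − 10^(−1.53) = 0.9705.
Photons absorbed: 0.9705 × 1.037×10⁻⁴ = 1.006×10⁻⁴ mol.
Product: Φ × n_abs = 0.554 × 1.006×10⁻⁴ = 5.573×10⁻⁵ mol.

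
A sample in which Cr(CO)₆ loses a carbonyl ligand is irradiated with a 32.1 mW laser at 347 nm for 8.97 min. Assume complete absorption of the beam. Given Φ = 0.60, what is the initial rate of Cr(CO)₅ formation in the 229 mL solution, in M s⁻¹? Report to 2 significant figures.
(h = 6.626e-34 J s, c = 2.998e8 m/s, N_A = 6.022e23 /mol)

2.4e-7 M s⁻¹

Photon energy at 347 nm: hc/λ = (6.626e-34)(2.998e8)/(347e-9) = 5.725e-19 J.
Energy delivered: (32.1 mW)(538.2 s) = 17.28 J.
Photons incident: 17.28 / 5.725e-19 = 3.018e19, i.e. 3.018e19/6.022e23 = 5.012e-5 mol.
Product formed: 0.60 × 5.012e-5 = 3.007e-5 mol.
Rate: 3.007e-5 mol / (538.2 s × 0.229 L) = 2.4e-7 M s⁻¹.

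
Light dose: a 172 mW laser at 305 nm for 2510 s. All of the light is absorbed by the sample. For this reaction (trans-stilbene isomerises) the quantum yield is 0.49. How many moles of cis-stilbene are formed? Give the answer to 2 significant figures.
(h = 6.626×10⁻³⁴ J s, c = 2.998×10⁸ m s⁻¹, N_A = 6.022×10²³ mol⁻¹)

5.4×10⁻⁴ mol

Photon energy at 305 nm: hc/λ = (6.626×10⁻³⁴)(2.998×10⁸)/(305×10⁻⁹) = 6.513×10⁻¹⁹ J.
Energy delivered: (172 mW)(2510 s) = 431.7 J.
Photons incident: 431.7 / 6.513×10⁻¹⁹ = 6.628×10²⁰, i.e. 6.628×10²⁰/6.022×10²³ = 0.001101 mol.
Product: Φ × n_abs = 0.49 × 0.001101 = 5.395×10⁻⁴ mol.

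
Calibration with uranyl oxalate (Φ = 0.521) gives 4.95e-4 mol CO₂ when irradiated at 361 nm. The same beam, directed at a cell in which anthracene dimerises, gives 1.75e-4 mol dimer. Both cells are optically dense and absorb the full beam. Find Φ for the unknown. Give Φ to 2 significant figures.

Photons absorbed by the actinometer: 4.95e-4 / 0.521 = 9.501e-4 mol.
Φ(unknown) = 1.75e-4 / 9.501e-4 = 0.18.

Φ = 0.18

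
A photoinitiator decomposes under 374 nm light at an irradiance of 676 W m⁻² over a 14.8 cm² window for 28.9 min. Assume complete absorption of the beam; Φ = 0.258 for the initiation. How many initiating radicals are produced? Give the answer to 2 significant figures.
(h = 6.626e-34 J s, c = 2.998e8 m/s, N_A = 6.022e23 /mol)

8.4e20 initiating radicals

Photon energy at 374 nm: hc/λ = (6.626e-34)(2.998e8)/(374e-9) = 5.311e-19 J.
Energy delivered: (676 W m⁻²)(14.8e-4 m²)(1734 s) = 1735 J.
Photons incident: 1735 / 5.311e-19 = 3.267e21, i.e. 3.267e21/6.022e23 = 0.005425 mol.
Product: Φ × n_abs = 0.258 × 0.005425 = 0.001400 mol.
As a count: 0.001400 × 6.022e23 = 8.4e20.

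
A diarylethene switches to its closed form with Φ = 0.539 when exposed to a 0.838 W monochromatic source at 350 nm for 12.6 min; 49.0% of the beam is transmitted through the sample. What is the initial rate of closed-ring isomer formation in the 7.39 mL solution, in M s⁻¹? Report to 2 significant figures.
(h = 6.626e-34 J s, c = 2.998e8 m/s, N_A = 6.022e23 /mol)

9.1e-5 M s⁻¹

Photon energy at 350 nm: hc/λ = (6.626e-34)(2.998e8)/(350e-9) = 5.676e-19 J.
Energy delivered: (0.838 W)(756 s) = 633.5 J.
Photons incident: 633.5 / 5.676e-19 = 1.116e21, i.e. 1.116e21/6.022e23 = 0.001853 mol.
Fraction absorbed: 1 − 49.0/100 = 0.5100.
Photons absorbed: 0.5100 × 0.001853 = 9.450e-4 mol.
Product formed: 0.539 × 9.450e-4 = 5.094e-4 mol.
Rate: 5.094e-4 mol / (756 s × 0.00739 L) = 9.1e-5 M s⁻¹.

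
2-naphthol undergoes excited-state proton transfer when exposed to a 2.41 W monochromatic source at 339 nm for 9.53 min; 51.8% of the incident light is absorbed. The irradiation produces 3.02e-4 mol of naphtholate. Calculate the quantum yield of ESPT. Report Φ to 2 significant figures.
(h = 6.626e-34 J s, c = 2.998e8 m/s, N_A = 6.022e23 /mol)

Φ = 0.15

Photon energy at 339 nm: hc/λ = (6.626e-34)(2.998e8)/(339e-9) = 5.860e-19 J.
Energy delivered: (2.41 W)(571.8 s) = 1378 J.
Photons incident: 1378 / 5.860e-19 = 2.352e21, i.e. 2.352e21/6.022e23 = 0.003906 mol.
Photons absorbed: 0.518 × 0.003906 = 0.002023 mol.
Φ = 3.02e-4 mol / 0.002023 mol photons = 0.15.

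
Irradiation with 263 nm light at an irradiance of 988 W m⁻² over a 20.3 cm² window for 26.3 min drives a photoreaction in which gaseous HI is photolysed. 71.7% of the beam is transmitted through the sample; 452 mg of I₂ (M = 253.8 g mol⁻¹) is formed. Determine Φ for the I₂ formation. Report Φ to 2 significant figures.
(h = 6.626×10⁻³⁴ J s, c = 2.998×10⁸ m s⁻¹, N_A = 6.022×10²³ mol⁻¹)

Product: 452 mg / 253.8 g mol⁻¹ = 0.001781 mol.
Photon energy at 263 nm: hc/λ = (6.626×10⁻³⁴)(2.998×10⁸)/(263×10⁻⁹) = 7.553×10⁻¹⁹ J.
Energy delivered: (988 W m⁻²)(20.3×10⁻⁴ m²)(1578 s) = 3165 J.
Photons incident: 3165 / 7.553×10⁻¹⁹ = 4.190×10²¹, i.e. 4.190×10²¹/6.022×10²³ = 0.006958 mol.
Fraction absorbed: 1 − 71.7/100 = 0.2830.
Photons absorbed: 0.2830 × 0.006958 = 0.001969 mol.
Φ = 0.001781 mol / 0.001969 mol photons = 0.90.

Φ = 0.90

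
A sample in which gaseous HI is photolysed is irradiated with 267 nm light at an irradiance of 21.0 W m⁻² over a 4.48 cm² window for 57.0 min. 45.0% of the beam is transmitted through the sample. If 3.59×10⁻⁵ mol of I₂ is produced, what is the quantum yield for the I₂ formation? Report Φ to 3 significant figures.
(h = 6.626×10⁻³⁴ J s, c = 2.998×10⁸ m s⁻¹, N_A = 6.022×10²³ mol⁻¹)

Φ = 0.909

Photon energy at 267 nm: hc/λ = (6.626×10⁻³⁴)(2.998×10⁸)/(267×10⁻⁹) = 7.440×10⁻¹⁹ J.
Energy delivered: (21.0 W m⁻²)(4.48×10⁻⁴ m²)(3420 s) = 32.18 J.
Photons incident: 32.18 / 7.440×10⁻¹⁹ = 4.325×10¹⁹, i.e. 4.325×10¹⁹/6.022×10²³ = 7.182×10⁻⁵ mol.
Fraction absorbed: 1 − 45.0/100 = 0.5500.
Photons absorbed: 0.5500 × 7.182×10⁻⁵ = 3.950×10⁻⁵ mol.
Φ = 3.59×10⁻⁵ mol / 3.950×10⁻⁵ mol photons = 0.909.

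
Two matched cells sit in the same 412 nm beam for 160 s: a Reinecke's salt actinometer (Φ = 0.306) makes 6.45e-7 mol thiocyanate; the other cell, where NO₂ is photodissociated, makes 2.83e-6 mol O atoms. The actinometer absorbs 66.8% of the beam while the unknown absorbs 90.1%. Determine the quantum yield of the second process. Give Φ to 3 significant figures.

Φ = 0.995

Photons absorbed by the actinometer: 6.45e-7 / 0.306 = 2.108e-6 mol.
Incident flux: 2.108e-6 / 0.668 = 3.156e-6 einstein.
Absorbed by unknown: 0.901 × 3.156e-6 = 2.844e-6 mol.
Φ(unknown) = 2.83e-6 / 2.844e-6 = 0.995.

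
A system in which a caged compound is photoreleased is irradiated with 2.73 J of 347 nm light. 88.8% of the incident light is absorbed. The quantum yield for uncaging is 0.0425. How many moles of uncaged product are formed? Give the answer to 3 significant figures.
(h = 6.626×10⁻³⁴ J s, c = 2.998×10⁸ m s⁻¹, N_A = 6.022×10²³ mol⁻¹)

2.99×10⁻⁷ mol

Photon energy at 347 nm: hc/λ = (6.626×10⁻³⁴)(2.998×10⁸)/(347×10⁻⁹) = 5.725×10⁻¹⁹ J.
Photons incident: 2.73 / 5.725×10⁻¹⁹ = 4.769×10¹⁸, i.e. 4.769×10¹⁸/6.022×10²³ = 7.919×10⁻⁶ mol.
Photons absorbed: 0.888 × 7.919×10⁻⁶ = 7.032×10⁻⁶ mol.
Product: Φ × n_abs = 0.0425 × 7.032×10⁻⁶ = 2.989×10⁻⁷ mol.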